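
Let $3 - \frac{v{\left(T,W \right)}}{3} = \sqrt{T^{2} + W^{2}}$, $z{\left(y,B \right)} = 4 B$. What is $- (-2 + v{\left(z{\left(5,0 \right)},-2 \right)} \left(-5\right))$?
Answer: $17$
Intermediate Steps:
$v{\left(T,W \right)} = 9 - 3 \sqrt{T^{2} + W^{2}}$
$- (-2 + v{\left(z{\left(5,0 \right)},-2 \right)} \left(-5\right)) = - (-2 + \left(9 - 3 \sqrt{\left(4 \cdot 0\right)^{2} + \left(-2\right)^{2}}\right) \left(-5\right)) = - (-2 + \left(9 - 3 \sqrt{0^{2} + 4}\right) \left(-5\right)) = - (-2 + \left(9 - 3 \sqrt{0 + 4}\right) \left(-5\right)) = - (-2 + \left(9 - 3 \sqrt{4}\right) \left(-5\right)) = - (-2 + \left(9 - 6\right) \left(-5\right)) = - (-2 + 3 \left(-5\right)) = - (-2 - 15) = \left(-1\right) \left(-17\right) = 17$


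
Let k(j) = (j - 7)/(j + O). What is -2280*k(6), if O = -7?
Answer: -2280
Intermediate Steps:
k(j) = 1 (k(j) = (j - 7)/(j - 7) = (-7 + j)/(-7 + j) = 1)
-2280*k(6) = -2280*1 = -2280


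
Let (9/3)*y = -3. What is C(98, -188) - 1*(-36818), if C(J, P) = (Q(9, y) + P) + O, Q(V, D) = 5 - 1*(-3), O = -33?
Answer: 36605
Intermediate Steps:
y = -1 (y = (⅓)*(-3) = -1)
Q(V, D) = 8 (Q(V, D) = 5 + 3 = 8)
C(J, P) = -25 + P (C(J, P) = (8 + P) - 33 = -25 + P)
C(98, -188) - 1*(-36818) = (-25 - 188) - 1*(-36818) = -213 + 36818 = 36605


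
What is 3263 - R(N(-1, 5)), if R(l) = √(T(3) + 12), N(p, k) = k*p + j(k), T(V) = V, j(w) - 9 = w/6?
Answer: 3263 - √15 ≈ 3259.1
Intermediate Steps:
j(w) = 9 + w/6
N(p, k) = 9 + k/6 + k*p (N(p, k) = k*p + (9 + k/6) = 9 + k/6 + k*p)
R(l) = √15 (R(l) = √(3 + 12) = √15)
3263 - R(N(-1, 5)) = 3263 - √15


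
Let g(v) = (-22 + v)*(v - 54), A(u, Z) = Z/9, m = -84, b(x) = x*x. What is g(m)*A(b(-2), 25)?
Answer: 121900/3 ≈ 40633.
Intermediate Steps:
b(x) = x²
A(u, Z) = Z/9 (A(u, Z) = Z*(⅑) = Z/9)
g(v) = (-54 + v)*(-22 + v) (g(v) = (-22 + v)*(-54 + v) = (-54 + v)*(-22 + v))
g(m)*A(b(-2), 25) = (1188 + (-84)² - 76*(-84))*((⅑)*25) = (1188 + 7056 + 6384)*(25/9) = 14628*(25/9) = 121900/3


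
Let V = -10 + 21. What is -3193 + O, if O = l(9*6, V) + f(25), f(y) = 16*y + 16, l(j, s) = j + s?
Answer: -2712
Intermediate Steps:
V = 11
f(y) = 16 + 16*y
O = 481 (O = (9*6 + 11) + (16 + 16*25) = (54 + 11) + (16 + 400) = 65 + 416 = 481)
-3193 + O = -3193 + 481 = -2712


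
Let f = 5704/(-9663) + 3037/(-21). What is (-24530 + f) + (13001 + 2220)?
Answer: -213164058/22547 ≈ -9454.2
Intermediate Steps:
f = -3274035/22547 (f = 5704*(-1/9663) + 3037*(-1/21) = -5704/9663 - 3037/21 = -3274035/22547 ≈ -145.21)
(-24530 + f) + (13001 + 2220) = (-24530 - 3274035/22547) + (13001 + 2220) = -556351945/22547 + 15221 = -213164058/22547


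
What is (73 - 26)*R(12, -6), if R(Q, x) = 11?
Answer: 517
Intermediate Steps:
(73 - 26)*R(12, -6) = (73 - 26)*11 = 47*11 = 517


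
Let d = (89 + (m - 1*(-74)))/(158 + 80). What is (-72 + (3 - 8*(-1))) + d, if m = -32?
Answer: -14387/238 ≈ -60.450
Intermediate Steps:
d = 131/238 (d = (89 + (-32 - 1*(-74)))/(158 + 80) = (89 + (-32 + 74))/238 = (89 + 42)*(1/238) = 131*(1/238) = 131/238 ≈ 0.55042)
(-72 + (3 - 8*(-1))) + d = (-72 + (3 - 8*(-1))) + 131/238 = (-72 + (3 + 8)) + 131/238 = (-72 + 11) + 131/238 = -61 + 131/238 = -14387/238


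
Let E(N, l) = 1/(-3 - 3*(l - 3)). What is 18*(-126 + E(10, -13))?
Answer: -11338/5 ≈ -2267.6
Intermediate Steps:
E(N, l) = 1/(6 - 3*l) (E(N, l) = 1/(-3 - 3*(-3 + l)) = 1/(-3 + (9 - 3*l)) = 1/(6 - 3*l))
18*(-126 + E(10, -13)) = 18*(-126 - 1/(-6 + 3*(-13))) = 18*(-126 - 1/(-6 - 39)) = 18*(-126 - 1/(-45)) = 18*(-126 - 1*(-1/45)) = 18*(-126 + 1/45) = 18*(-5669/45) = -11338/5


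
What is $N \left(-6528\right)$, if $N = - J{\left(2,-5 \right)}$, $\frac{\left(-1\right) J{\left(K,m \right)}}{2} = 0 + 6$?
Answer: $-78336$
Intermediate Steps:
$J{\left(K,m \right)} = -12$ ($J{\left(K,m \right)} = - 2 \left(0 + 6\right) = \left(-2\right) 6 = -12$)
$N = 12$ ($N = \left(-1\right) \left(-12\right) = 12$)
$N \left(-6528\right) = 12 \left(-6528\right) = -78336$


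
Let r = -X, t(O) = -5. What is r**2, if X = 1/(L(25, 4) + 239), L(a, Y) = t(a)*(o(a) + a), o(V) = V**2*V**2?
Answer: 1/3814251966121 ≈ 2.6217e-13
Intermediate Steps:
o(V) = V**4
L(a, Y) = -5*a - 5*a**4 (L(a, Y) = -5*(a**4 + a) = -5*(a + a**4) = -5*a - 5*a**4)
X = -1/1953011 (X = 1/(5*25*(-1 - 1*25**3) + 239) = 1/(5*25*(-1 - 1*15625) + 239) = 1/(5*25*(-1 - 15625) + 239) = 1/(5*25*(-15626) + 239) = 1/(-1953250 + 239) = 1/(-1953011) = -1/1953011 ≈ -5.1203e-7)
r = 1/1953011 (r = -1*(-1/1953011) = 1/1953011 ≈ 5.1203e-7)
r**2 = (1/1953011)**2 = 1/3814251966121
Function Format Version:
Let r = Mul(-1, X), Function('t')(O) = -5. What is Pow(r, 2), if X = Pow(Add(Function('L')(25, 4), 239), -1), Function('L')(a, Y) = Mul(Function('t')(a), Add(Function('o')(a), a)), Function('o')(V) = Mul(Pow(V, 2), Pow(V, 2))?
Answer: Rational(1, 3814251966121) ≈ 2.6217e-13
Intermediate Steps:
Function('o')(V) = Pow(V, 4)
Function('L')(a, Y) = Add(Mul(-5, a), Mul(-5, Pow(a, 4))) (Function('L')(a, Y) = Mul(-5, Add(Pow(a, 4), a)) = Mul(-5, Add(a, Pow(a, 4))) = Add(Mul(-5, a), Mul(-5, Pow(a, 4))))
X = Rational(-1, 1953011) (X = Pow(Add(Mul(5, 25, Add(-1, Mul(-1, Pow(25, 3)))), 239), -1) = Pow(Add(Mul(5, 25, Add(-1, Mul(-1, 15625))), 239), -1) = Pow(Add(Mul(5, 25, Add(-1, -15625)), 239), -1) = Pow(Add(Mul(5, 25, -15626), 239), -1) = Pow(Add(-1953250, 239), -1) = Pow(-1953011, -1) = Rational(-1, 1953011) ≈ -5.1203e-7)
r = Rational(1, 1953011) (r = Mul(-1, Rational(-1, 1953011)) = Rational(1, 1953011) ≈ 5.1203e-7)
Pow(r, 2) = Pow(Rational(1, 1953011), 2) = Rational(1, 3814251966121)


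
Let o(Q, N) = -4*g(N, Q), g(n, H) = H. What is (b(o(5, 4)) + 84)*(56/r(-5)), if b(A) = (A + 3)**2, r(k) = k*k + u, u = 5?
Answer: 10444/15 ≈ 696.27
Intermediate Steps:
o(Q, N) = -4*Q
r(k) = 5 + k**2 (r(k) = k*k + 5 = k**2 + 5 = 5 + k**2)
b(A) = (3 + A)**2
(b(o(5, 4)) + 84)*(56/r(-5)) = ((3 - 4*5)**2 + 84)*(56/(5 + (-5)**2)) = ((3 - 20)**2 + 84)*(56/(5 + 25)) = ((-17)**2 + 84)*(56/30) = (289 + 84)*(56*(1/30)) = 373*(28/15) = 10444/15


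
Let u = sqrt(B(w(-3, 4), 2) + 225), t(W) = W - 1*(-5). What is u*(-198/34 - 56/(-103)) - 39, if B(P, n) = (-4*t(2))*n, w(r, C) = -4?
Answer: -188474/1751 ≈ -107.64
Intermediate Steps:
t(W) = 5 + W (t(W) = W + 5 = 5 + W)
B(P, n) = -28*n (B(P, n) = (-4*(5 + 2))*n = (-4*7)*n = -28*n)
u = 13 (u = sqrt(-28*2 + 225) = sqrt(-56 + 225) = sqrt(169) = 13)
u*(-198/34 - 56/(-103)) - 39 = 13*(-198/34 - 56/(-103)) - 39 = 13*(-198*1/34 - 56*(-1/103)) - 39 = 13*(-99/17 + 56/103) - 39 = 13*(-9245/1751) - 39 = -120185/1751 - 39 = -188474/1751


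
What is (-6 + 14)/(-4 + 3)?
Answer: -8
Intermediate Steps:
(-6 + 14)/(-4 + 3) = 8/(-1) = 8*(-1) = -8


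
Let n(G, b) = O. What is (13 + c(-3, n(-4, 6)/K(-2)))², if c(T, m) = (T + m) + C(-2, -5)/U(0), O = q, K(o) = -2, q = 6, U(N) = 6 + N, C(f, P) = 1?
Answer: 1849/36 ≈ 51.361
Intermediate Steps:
O = 6
n(G, b) = 6
c(T, m) = ⅙ + T + m (c(T, m) = (T + m) + 1/(6 + 0) = (T + m) + 1/6 = (T + m) + 1*(⅙) = (T + m) + ⅙ = ⅙ + T + m)
(13 + c(-3, n(-4, 6)/K(-2)))² = (13 + (⅙ - 3 + 6/(-2)))² = (13 + (⅙ - 3 + 6*(-½)))² = (13 + (⅙ - 3 - 3))² = (13 - 35/6)² = (43/6)² = 1849/36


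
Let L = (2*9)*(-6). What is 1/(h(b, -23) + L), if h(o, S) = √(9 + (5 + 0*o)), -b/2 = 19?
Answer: -54/5825 - √14/11650 ≈ -0.0095916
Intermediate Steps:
b = -38 (b = -2*19 = -38)
L = -108 (L = 18*(-6) = -108)
h(o, S) = √14 (h(o, S) = √(9 + (5 + 0)) = √(9 + 5) = √14)
1/(h(b, -23) + L) = 1/(√14 - 108) = 1/(-108 + √14)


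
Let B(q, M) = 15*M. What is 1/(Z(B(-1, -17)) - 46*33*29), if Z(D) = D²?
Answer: 1/21003 ≈ 4.7612e-5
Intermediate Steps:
1/(Z(B(-1, -17)) - 46*33*29) = 1/((15*(-17))² - 46*33*29) = 1/((-255)² - 1518*29) = 1/(65025 - 44022) = 1/21003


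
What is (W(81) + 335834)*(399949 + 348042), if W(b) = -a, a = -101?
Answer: 251276356585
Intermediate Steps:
W(b) = 101 (W(b) = -1*(-101) = 101)
(W(81) + 335834)*(399949 + 348042) = (101 + 335834)*(399949 + 348042) = 335935*747991 = 251276356585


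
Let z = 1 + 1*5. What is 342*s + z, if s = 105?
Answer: 35916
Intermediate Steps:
z = 6 (z = 1 + 5 = 6)
342*s + z = 342*105 + 6 = 35910 + 6 = 35916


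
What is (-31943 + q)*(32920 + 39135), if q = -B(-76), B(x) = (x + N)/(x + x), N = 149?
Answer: -349845975465/152 ≈ -2.3016e+9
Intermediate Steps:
B(x) = (149 + x)/(2*x) (B(x) = (x + 149)/(x + x) = (149 + x)/((2*x)) = (149 + x)*(1/(2*x)) = (149 + x)/(2*x))
q = 73/152 (q = -(149 - 76)/(2*(-76)) = -(-1)*73/(2*76) = -1*(-73/152) = 73/152 ≈ 0.48026)
(-31943 + q)*(32920 + 39135) = (-31943 + 73/152)*(32920 + 39135) = -4855263/152*72055 = -349845975465/152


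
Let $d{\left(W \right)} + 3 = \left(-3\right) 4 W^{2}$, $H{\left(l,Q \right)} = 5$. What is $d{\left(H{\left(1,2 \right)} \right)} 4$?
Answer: $-1212$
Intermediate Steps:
$d{\left(W \right)} = -3 - 12 W^{2}$ ($d{\left(W \right)} = -3 + \left(-3\right) 4 W^{2} = -3 - 12 W^{2}$)
$d{\left(H{\left(1,2 \right)} \right)} 4 = \left(-3 - 12 \cdot 5^{2}\right) 4 = \left(-3 - 300\right) 4 = \left(-303\right) 4 = -1212$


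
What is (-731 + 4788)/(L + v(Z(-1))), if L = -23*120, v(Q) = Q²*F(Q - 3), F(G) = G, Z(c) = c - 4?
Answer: -4057/2960 ≈ -1.3706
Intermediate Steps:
Z(c) = -4 + c
v(Q) = Q²*(-3 + Q) (v(Q) = Q²*(Q - 3) = Q²*(-3 + Q))
L = -2760
(-731 + 4788)/(L + v(Z(-1))) = (-731 + 4788)/(-2760 + (-4 - 1)²*(-3 + (-4 - 1))) = 4057/(-2760 + (-5)²*(-3 - 5)) = 4057/(-2760 + 25*(-8)) = 4057/(-2760 - 200) = 4057/(-2960) = 4057*(-1/2960) = -4057/2960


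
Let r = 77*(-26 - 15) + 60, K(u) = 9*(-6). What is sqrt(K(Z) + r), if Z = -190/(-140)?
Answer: I*sqrt(3151) ≈ 56.134*I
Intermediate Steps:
Z = 19/14 (Z = -190*(-1/140) = 19/14 ≈ 1.3571)
K(u) = -54
r = -3097 (r = 77*(-41) + 60 = -3157 + 60 = -3097)
sqrt(K(Z) + r) = sqrt(-54 - 3097) = sqrt(-3151) = I*sqrt(3151)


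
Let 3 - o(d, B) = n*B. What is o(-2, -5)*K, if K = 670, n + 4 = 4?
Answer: 2010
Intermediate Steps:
n = 0 (n = -4 + 4 = 0)
o(d, B) = 3 (o(d, B) = 3 - 0*B = 3 - 1*0 = 3 + 0 = 3)
o(-2, -5)*K = 3*670 = 2010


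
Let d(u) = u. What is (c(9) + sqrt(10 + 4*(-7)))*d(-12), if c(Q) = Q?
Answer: -108 - 36*I*sqrt(2) ≈ -108.0 - 50.912*I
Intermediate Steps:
(c(9) + sqrt(10 + 4*(-7)))*d(-12) = (9 + sqrt(10 + 4*(-7)))*(-12) = (9 + sqrt(10 - 28))*(-12) = (9 + sqrt(-18))*(-12) = (9 + 3*I*sqrt(2))*(-12) = -108 - 36*I*sqrt(2)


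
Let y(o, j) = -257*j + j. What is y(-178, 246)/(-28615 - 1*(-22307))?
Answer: 15744/1577 ≈ 9.9835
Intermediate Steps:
y(o, j) = -256*j
y(-178, 246)/(-28615 - 1*(-22307)) = (-256*246)/(-28615 - 1*(-22307)) = -62976/(-28615 + 22307) = -62976/(-6308) = -62976*(-1/6308) = 15744/1577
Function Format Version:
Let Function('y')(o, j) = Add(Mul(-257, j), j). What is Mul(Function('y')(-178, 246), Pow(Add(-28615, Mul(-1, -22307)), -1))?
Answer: Rational(15744, 1577) ≈ 9.9835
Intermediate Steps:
Function('y')(o, j) = Mul(-256, j)
Mul(Function('y')(-178, 246), Pow(Add(-28615, Mul(-1, -22307)), -1)) = Mul(Mul(-256, 246), Pow(Add(-28615, Mul(-1, -22307)), -1)) = Mul(-62976, Pow(Add(-28615, 22307), -1)) = Mul(-62976, Pow(-6308, -1)) = Mul(-62976, Rational(-1, 6308)) = Rational(15744, 1577)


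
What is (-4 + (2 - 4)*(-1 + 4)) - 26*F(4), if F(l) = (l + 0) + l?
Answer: -218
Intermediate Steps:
F(l) = 2*l (F(l) = l + l = 2*l)
(-4 + (2 - 4)*(-1 + 4)) - 26*F(4) = (-4 + (2 - 4)*(-1 + 4)) - 52*4 = (-4 - 2*3) - 26*8 = (-4 - 6) - 208 = -10 - 208 = -218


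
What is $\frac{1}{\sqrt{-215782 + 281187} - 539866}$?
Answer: $- \frac{539866}{291455232551} - \frac{\sqrt{65405}}{291455232551} \approx -1.8532 \cdot 10^{-6}$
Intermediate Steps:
$\frac{1}{\sqrt{-215782 + 281187} - 539866} = \frac{1}{\sqrt{65405} - 539866} = \frac{1}{-539866 + \sqrt{65405}}$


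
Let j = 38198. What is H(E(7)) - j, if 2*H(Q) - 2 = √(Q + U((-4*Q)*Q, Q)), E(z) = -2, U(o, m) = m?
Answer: -38197 + I ≈ -38197.0 + 1.0*I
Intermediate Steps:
H(Q) = 1 + √2*√Q/2 (H(Q) = 1 + √(Q + Q)/2 = 1 + √(2*Q)/2 = 1 + (√2*√Q)/2 = 1 + √2*√Q/2)
H(E(7)) - j = (1 + √2*√(-2)/2) - 1*38198 = (1 + √2*(I*√2)/2) - 38198 = (1 + I) - 38198 = -38197 + I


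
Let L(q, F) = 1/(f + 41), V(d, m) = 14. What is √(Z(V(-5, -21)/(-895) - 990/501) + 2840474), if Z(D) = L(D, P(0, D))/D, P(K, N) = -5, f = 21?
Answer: √60475138278715191139/4614164 ≈ 1685.4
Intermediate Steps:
L(q, F) = 1/62 (L(q, F) = 1/(21 + 41) = 1/62)
Z(D) = 1/(62*D)
√(Z(V(-5, -21)/(-895) - 990/501) + 2840474) = √(1/(62*(14/(-895) - 990/501)) + 2840474) = √(1/(62*(14*(-1/895) - 990*1/501)) + 2840474) = √(1/(62*(-14/895 - 330/167)) + 2840474) = √(1/(62*(-297688/149465)) + 2840474) = √((1/62)*(-149465/297688) + 2840474) = √(-149465/18456656 + 2840474) = √(52425651345479/18456656) = √60475138278715191139/4614164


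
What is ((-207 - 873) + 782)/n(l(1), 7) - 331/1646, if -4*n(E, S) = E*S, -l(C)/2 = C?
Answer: -983333/11522 ≈ -85.344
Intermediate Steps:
l(C) = -2*C
n(E, S) = -E*S/4
((-207 - 873) + 782)/n(l(1), 7) - 331/1646 = ((-207 - 873) + 782)/((-¼*(-2*1)*7)) - 331/1646 = (-1080 + 782)/((-¼*(-2)*7)) - 331*1/1646 = -298/7/2 - 331/1646 = -298*2/7 - 331/1646 = -596/7 - 331/1646 = -983333/11522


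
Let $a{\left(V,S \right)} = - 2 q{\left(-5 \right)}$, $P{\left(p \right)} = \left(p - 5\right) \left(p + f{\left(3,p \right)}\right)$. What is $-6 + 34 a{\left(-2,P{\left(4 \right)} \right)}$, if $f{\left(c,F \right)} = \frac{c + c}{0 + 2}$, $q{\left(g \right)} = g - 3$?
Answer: $538$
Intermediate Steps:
$q{\left(g \right)} = -3 + g$ ($q{\left(g \right)} = g - 3 = -3 + g$)
$f{\left(c,F \right)} = c$ ($f{\left(c,F \right)} = \frac{2 c}{2} = 2 c \frac{1}{2} = c$)
$P{\left(p \right)} = \left(-5 + p\right) \left(3 + p\right)$ ($P{\left(p \right)} = \left(p - 5\right) \left(p + 3\right) = \left(-5 + p\right) \left(3 + p\right)$)
$a{\left(V,S \right)} = 16$ ($a{\left(V,S \right)} = - 2 \left(-3 - 5\right) = \left(-2\right) \left(-8\right) = 16$)
$-6 + 34 a{\left(-2,P{\left(4 \right)} \right)} = -6 + 34 \cdot 16 = -6 + 544 = 538$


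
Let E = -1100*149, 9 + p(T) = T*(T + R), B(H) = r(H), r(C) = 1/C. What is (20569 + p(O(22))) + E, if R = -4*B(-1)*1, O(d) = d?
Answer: -142768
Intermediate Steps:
B(H) = 1/H
R = 4 (R = -4/(-1)*1 = -4*(-1)*1 = 4*1 = 4)
p(T) = -9 + T*(4 + T) (p(T) = -9 + T*(T + 4) = -9 + T*(4 + T))
E = -163900
(20569 + p(O(22))) + E = (20569 + (-9 + 22² + 4*22)) - 163900 = (20569 + (-9 + 484 + 88)) - 163900 = (20569 + 563) - 163900 = 21132 - 163900 = -142768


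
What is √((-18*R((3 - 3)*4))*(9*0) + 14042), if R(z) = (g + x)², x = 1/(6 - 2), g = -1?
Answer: √14042 ≈ 118.50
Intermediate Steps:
x = ¼ (x = 1/4 = ¼ ≈ 0.25000)
R(z) = 9/16 (R(z) = (-1 + ¼)² = (-¾)² = 9/16)
√((-18*R((3 - 3)*4))*(9*0) + 14042) = √((-18*9/16)*(9*0) + 14042) = √(-81/8*0 + 14042) = √(0 + 14042) = √14042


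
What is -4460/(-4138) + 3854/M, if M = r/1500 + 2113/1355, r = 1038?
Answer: 540573635090/315590777 ≈ 1712.9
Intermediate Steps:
M = 152533/67750 (M = 1038/1500 + 2113/1355 = 1038*(1/1500) + 2113*(1/1355) = 173/250 + 2113/1355 = 152533/67750 ≈ 2.2514)
-4460/(-4138) + 3854/M = -4460/(-4138) + 3854/(152533/67750) = -4460*(-1/4138) + 3854*(67750/152533) = 2230/2069 + 261108500/152533 = 540573635090/315590777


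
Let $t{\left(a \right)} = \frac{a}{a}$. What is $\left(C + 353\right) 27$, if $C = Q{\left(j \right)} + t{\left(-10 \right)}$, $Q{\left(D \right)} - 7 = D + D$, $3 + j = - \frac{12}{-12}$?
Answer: $9639$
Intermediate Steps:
$j = -2$ ($j = -3 - \frac{12}{-12} = -3 - -1 = -3 + 1 = -2$)
$t{\left(a \right)} = 1$
$Q{\left(D \right)} = 7 + 2 D$ ($Q{\left(D \right)} = 7 + \left(D + D\right) = 7 + 2 D$)
$C = 4$ ($C = \left(7 + 2 \left(-2\right)\right) + 1 = \left(7 - 4\right) + 1 = 3 + 1 = 4$)
$\left(C + 353\right) 27 = \left(4 + 353\right) 27 = 357 \cdot 27 = 9639$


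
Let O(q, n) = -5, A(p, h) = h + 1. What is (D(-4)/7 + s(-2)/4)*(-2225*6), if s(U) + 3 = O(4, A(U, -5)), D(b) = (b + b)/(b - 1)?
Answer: 165540/7 ≈ 23649.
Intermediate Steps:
A(p, h) = 1 + h
D(b) = 2*b/(-1 + b) (D(b) = (2*b)/(-1 + b) = 2*b/(-1 + b))
s(U) = -8 (s(U) = -3 - 5 = -8)
(D(-4)/7 + s(-2)/4)*(-2225*6) = ((2*(-4)/(-1 - 4))/7 - 8/4)*(-2225*6) = ((2*(-4)/(-5))*(⅐) - 8*¼)*(-13350) = ((2*(-4)*(-⅕))*(⅐) - 2)*(-13350) = ((8/5)*(⅐) - 2)*(-13350) = (8/35 - 2)*(-13350) = -62/35*(-13350) = 165540/7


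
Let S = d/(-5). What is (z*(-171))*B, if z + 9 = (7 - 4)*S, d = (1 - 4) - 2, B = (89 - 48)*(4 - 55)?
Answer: -2145366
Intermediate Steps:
B = -2091 (B = 41*(-51) = -2091)
d = -5 (d = -3 - 2 = -5)
S = 1 (S = -5/(-5) = -5*(-⅕) = 1)
z = -6 (z = -9 + (7 - 4)*1 = -9 + 3*1 = -9 + 3 = -6)
(z*(-171))*B = -6*(-171)*(-2091) = 1026*(-2091) = -2145366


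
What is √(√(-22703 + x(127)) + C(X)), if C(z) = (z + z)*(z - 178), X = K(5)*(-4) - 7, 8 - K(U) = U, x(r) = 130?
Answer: √(7486 + I*√22573) ≈ 86.526 + 0.8682*I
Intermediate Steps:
K(U) = 8 - U
X = -19 (X = (8 - 1*5)*(-4) - 7 = (8 - 5)*(-4) - 7 = 3*(-4) - 7 = -12 - 7 = -19)
C(z) = 2*z*(-178 + z) (C(z) = (2*z)*(-178 + z) = 2*z*(-178 + z))
√(√(-22703 + x(127)) + C(X)) = √(√(-22703 + 130) + 2*(-19)*(-178 - 19)) = √(√(-22573) + 2*(-19)*(-197)) = √(I*√22573 + 7486) = √(7486 + I*√22573)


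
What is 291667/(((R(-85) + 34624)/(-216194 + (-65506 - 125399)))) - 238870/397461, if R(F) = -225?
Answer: -47193471713589343/13672260939 ≈ -3.4518e+6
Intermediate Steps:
291667/(((R(-85) + 34624)/(-216194 + (-65506 - 125399)))) - 238870/397461 = 291667/(((-225 + 34624)/(-216194 + (-65506 - 125399)))) - 238870/397461 = 291667/((34399/(-216194 - 190905))) - 238870*1/397461 = 291667/((34399/(-407099))) - 238870/397461 = 291667/((34399*(-1/407099))) - 238870/397461 = 291667/(-34399/407099) - 238870/397461 = 291667*(-407099/34399) - 238870/397461 = -118737344033/34399 - 238870/397461 = -47193471713589343/13672260939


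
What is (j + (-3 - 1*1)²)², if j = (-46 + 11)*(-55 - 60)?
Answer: 16329681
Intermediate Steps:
j = 4025 (j = -35*(-115) = 4025)
(j + (-3 - 1*1)²)² = (4025 + (-3 - 1*1)²)² = (4025 + (-3 - 1)²)² = (4025 + (-4)²)² = (4025 + 16)² = 4041² = 16329681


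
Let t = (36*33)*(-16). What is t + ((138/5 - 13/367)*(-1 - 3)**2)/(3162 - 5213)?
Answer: -71539032976/3763585 ≈ -19008.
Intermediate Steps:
t = -19008 (t = 1188*(-16) = -19008)
t + ((138/5 - 13/367)*(-1 - 3)**2)/(3162 - 5213) = -19008 + ((138/5 - 13/367)*(-1 - 3)**2)/(3162 - 5213) = -19008 + ((138*(1/5) - 13*1/367)*(-4)**2)/(-2051) = -19008 + ((138/5 - 13/367)*16)*(-1/2051) = -19008 + ((50581/1835)*16)*(-1/2051) = -19008 + (809296/1835)*(-1/2051) = -19008 - 809296/3763585 = -71539032976/3763585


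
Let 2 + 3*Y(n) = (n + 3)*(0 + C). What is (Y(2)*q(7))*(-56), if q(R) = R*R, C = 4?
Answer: -16464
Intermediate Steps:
q(R) = R**2
Y(n) = 10/3 + 4*n/3 (Y(n) = -2/3 + ((n + 3)*(0 + 4))/3 = -2/3 + ((3 + n)*4)/3 = -2/3 + (12 + 4*n)/3 = -2/3 + (4 + 4*n/3) = 10/3 + 4*n/3)
(Y(2)*q(7))*(-56) = ((10/3 + (4/3)*2)*7**2)*(-56) = ((10/3 + 8/3)*49)*(-56) = (6*49)*(-56) = 294*(-56) = -16464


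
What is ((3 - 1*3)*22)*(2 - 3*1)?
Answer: 0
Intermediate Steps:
((3 - 1*3)*22)*(2 - 3*1) = ((3 - 3)*22)*(2 - 3) = (0*22)*(-1) = 0*(-1) = 0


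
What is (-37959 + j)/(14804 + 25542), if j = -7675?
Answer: -22817/20173 ≈ -1.1311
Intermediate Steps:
(-37959 + j)/(14804 + 25542) = (-37959 - 7675)/(14804 + 25542) = -45634/40346 = -45634*1/40346 = -22817/20173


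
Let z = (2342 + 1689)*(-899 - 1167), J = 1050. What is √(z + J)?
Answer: 2*I*√2081749 ≈ 2885.7*I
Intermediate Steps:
z = -8328046 (z = 4031*(-2066) = -8328046)
√(z + J) = √(-8328046 + 1050) = √(-8326996) = 2*I*√2081749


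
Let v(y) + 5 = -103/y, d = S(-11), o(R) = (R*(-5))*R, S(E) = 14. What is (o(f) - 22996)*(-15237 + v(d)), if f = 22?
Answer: 2713043628/7 ≈ 3.8758e+8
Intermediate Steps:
o(R) = -5*R² (o(R) = (-5*R)*R = -5*R²)
d = 14
v(y) = -5 - 103/y
(o(f) - 22996)*(-15237 + v(d)) = (-5*22² - 22996)*(-15237 + (-5 - 103/14)) = (-5*484 - 22996)*(-15237 + (-5 - 103*1/14)) = (-2420 - 22996)*(-15237 + (-5 - 103/14)) = -25416*(-15237 - 173/14) = -25416*(-213491/14) = 2713043628/7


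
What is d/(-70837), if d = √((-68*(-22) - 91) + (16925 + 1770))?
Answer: -10*√201/70837 ≈ -0.0020014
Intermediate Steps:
d = 10*√201 (d = √((1496 - 91) + 18695) = √(1405 + 18695) = √20100 = 10*√201 ≈ 141.77)
d/(-70837) = (10*√201)/(-70837) = (10*√201)*(-1/70837) = -10*√201/70837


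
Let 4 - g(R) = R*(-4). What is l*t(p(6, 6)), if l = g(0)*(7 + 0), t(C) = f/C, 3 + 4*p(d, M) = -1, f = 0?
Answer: 0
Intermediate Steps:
p(d, M) = -1 (p(d, M) = -3/4 + (1/4)*(-1) = -3/4 - 1/4 = -1)
g(R) = 4 + 4*R (g(R) = 4 - R*(-4) = 4 - (-4)*R = 4 + 4*R)
t(C) = 0 (t(C) = 0/C = 0)
l = 28 (l = (4 + 4*0)*(7 + 0) = (4 + 0)*7 = 4*7 = 28)
l*t(p(6, 6)) = 28*0 = 0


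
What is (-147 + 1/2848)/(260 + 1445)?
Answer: -2701/31328 ≈ -0.086217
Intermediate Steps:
(-147 + 1/2848)/(260 + 1445) = (-147 + 1/2848)/1705 = -418655/2848*1/1705 = -2701/31328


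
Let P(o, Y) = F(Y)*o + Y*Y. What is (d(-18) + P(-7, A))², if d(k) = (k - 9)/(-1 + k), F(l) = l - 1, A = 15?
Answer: 5953600/361 ≈ 16492.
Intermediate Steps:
F(l) = -1 + l
P(o, Y) = Y² + o*(-1 + Y) (P(o, Y) = (-1 + Y)*o + Y*Y = o*(-1 + Y) + Y² = Y² + o*(-1 + Y))
d(k) = (-9 + k)/(-1 + k)
(d(-18) + P(-7, A))² = ((-9 - 18)/(-1 - 18) + (15² - 7*(-1 + 15)))² = (-27/(-19) + (225 - 7*14))² = (-1/19*(-27) + (225 - 98))² = (27/19 + 127)² = (2440/19)² = 5953600/361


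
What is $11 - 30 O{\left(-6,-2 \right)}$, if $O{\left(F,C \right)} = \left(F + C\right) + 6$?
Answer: $71$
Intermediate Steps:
$O{\left(F,C \right)} = 6 + C + F$ ($O{\left(F,C \right)} = \left(C + F\right) + 6 = 6 + C + F$)
$11 - 30 O{\left(-6,-2 \right)} = 11 - 30 \left(6 - 2 - 6\right) = 11 - -60 = 11 + 60 = 71$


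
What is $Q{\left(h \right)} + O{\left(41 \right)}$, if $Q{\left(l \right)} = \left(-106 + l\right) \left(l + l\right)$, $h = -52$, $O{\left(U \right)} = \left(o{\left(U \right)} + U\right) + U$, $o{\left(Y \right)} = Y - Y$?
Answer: $16514$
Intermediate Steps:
$o{\left(Y \right)} = 0$
$O{\left(U \right)} = 2 U$ ($O{\left(U \right)} = \left(0 + U\right) + U = U + U = 2 U$)
$Q{\left(l \right)} = 2 l \left(-106 + l\right)$ ($Q{\left(l \right)} = \left(-106 + l\right) 2 l = 2 l \left(-106 + l\right)$)
$Q{\left(h \right)} + O{\left(41 \right)} = 2 \left(-52\right) \left(-106 - 52\right) + 2 \cdot 41 = 2 \left(-52\right) \left(-158\right) + 82 = 16432 + 82 = 16514$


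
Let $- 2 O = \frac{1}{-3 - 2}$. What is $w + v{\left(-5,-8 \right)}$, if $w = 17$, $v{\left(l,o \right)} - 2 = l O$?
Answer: $\frac{37}{2} \approx 18.5$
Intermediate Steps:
$O = \frac{1}{10}$ ($O = - \frac{1}{2 \left(-3 - 2\right)} = - \frac{1}{2 \left(-5\right)} = \left(- \frac{1}{2}\right) \left(- \frac{1}{5}\right) = \frac{1}{10} \approx 0.1$)
$v{\left(l,o \right)} = 2 + \frac{l}{10}$ ($v{\left(l,o \right)} = 2 + l \frac{1}{10} = 2 + \frac{l}{10}$)
$w + v{\left(-5,-8 \right)} = 17 + \left(2 + \frac{1}{10} \left(-5\right)\right) = 17 + \left(2 - \frac{1}{2}\right) = 17 + \frac{3}{2} = \frac{37}{2}$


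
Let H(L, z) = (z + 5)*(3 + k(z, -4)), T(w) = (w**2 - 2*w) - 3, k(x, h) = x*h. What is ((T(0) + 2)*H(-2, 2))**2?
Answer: 1225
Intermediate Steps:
k(x, h) = h*x
T(w) = -3 + w**2 - 2*w
H(L, z) = (3 - 4*z)*(5 + z) (H(L, z) = (z + 5)*(3 - 4*z) = (5 + z)*(3 - 4*z) = (3 - 4*z)*(5 + z))
((T(0) + 2)*H(-2, 2))**2 = (((-3 + 0**2 - 2*0) + 2)*(15 - 17*2 - 4*2**2))**2 = (((-3 + 0 + 0) + 2)*(15 - 34 - 4*4))**2 = ((-3 + 2)*(15 - 34 - 16))**2 = (-1*(-35))**2 = 35**2 = 1225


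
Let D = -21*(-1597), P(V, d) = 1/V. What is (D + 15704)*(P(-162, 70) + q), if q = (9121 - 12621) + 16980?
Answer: 107530476919/162 ≈ 6.6377e+8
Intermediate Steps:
D = 33537
q = 13480 (q = -3500 + 16980 = 13480)
(D + 15704)*(P(-162, 70) + q) = (33537 + 15704)*(1/(-162) + 13480) = 49241*(-1/162 + 13480) = 49241*(2183759/162) = 107530476919/162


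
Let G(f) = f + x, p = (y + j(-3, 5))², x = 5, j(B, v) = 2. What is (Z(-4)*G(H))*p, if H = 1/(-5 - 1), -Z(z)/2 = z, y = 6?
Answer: 7424/3 ≈ 2474.7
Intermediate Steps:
Z(z) = -2*z
p = 64 (p = (6 + 2)² = 8² = 64)
H = -⅙ (H = 1/(-6) = -⅙ ≈ -0.16667)
G(f) = 5 + f (G(f) = f + 5 = 5 + f)
(Z(-4)*G(H))*p = ((-2*(-4))*(5 - ⅙))*64 = (8*(29/6))*64 = (116/3)*64 = 7424/3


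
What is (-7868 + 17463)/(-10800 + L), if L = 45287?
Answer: 9595/34487 ≈ 0.27822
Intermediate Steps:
(-7868 + 17463)/(-10800 + L) = (-7868 + 17463)/(-10800 + 45287) = 9595/34487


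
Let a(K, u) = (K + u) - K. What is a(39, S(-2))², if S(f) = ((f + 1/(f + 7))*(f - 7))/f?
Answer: 6561/100 ≈ 65.610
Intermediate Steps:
S(f) = (-7 + f)*(f + 1/(7 + f))/f (S(f) = ((f + 1/(7 + f))*(-7 + f))/f = ((-7 + f)*(f + 1/(7 + f)))/f = (-7 + f)*(f + 1/(7 + f))/f)
a(K, u) = u
a(39, S(-2))² = ((-7 + (-2)³ - 48*(-2))/((-2)*(7 - 2)))² = (-½*(-7 - 8 + 96)/5)² = (-½*⅕*81)² = (-81/10)² = 6561/100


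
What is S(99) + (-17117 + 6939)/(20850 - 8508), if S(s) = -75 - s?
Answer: -1078843/6171 ≈ -174.82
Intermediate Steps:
S(99) + (-17117 + 6939)/(20850 - 8508) = (-75 - 1*99) + (-17117 + 6939)/(20850 - 8508) = (-75 - 99) - 10178/12342 = -174 - 10178*1/12342 = -174 - 5089/6171 = -1078843/6171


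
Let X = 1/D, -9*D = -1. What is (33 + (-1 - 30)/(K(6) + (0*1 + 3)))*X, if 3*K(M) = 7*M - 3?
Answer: 4473/16 ≈ 279.56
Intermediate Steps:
D = ⅑ (D = -⅑*(-1) = ⅑ ≈ 0.11111)
K(M) = -1 + 7*M/3 (K(M) = (7*M - 3)/3 = (-3 + 7*M)/3 = -1 + 7*M/3)
X = 9 (X = 1/(⅑) = 9)
(33 + (-1 - 30)/(K(6) + (0*1 + 3)))*X = (33 + (-1 - 30)/((-1 + (7/3)*6) + (0*1 + 3)))*9 = (33 - 31/((-1 + 14) + (0 + 3)))*9 = (33 - 31/(13 + 3))*9 = (33 - 31/16)*9 = (497/16)*9 = 4473/16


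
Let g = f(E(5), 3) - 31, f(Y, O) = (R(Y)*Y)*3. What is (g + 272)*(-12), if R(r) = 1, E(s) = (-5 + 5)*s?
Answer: -2892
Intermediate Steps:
E(s) = 0 (E(s) = 0*s = 0)
f(Y, O) = 3*Y (f(Y, O) = (1*Y)*3 = Y*3 = 3*Y)
g = -31 (g = 3*0 - 31 = 0 - 31 = -31)
(g + 272)*(-12) = (-31 + 272)*(-12) = 241*(-12) = -2892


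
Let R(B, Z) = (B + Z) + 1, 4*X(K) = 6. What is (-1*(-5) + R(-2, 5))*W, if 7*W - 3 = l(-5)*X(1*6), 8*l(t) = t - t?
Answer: 27/7 ≈ 3.8571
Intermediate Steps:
X(K) = 3/2 (X(K) = (1/4)*6 = 3/2)
l(t) = 0 (l(t) = (t - t)/8 = (1/8)*0 = 0)
R(B, Z) = 1 + B + Z
W = 3/7 (W = 3/7 + (0*(3/2))/7 = 3/7 + (1/7)*0 = 3/7 + 0 = 3/7 ≈ 0.42857)
(-1*(-5) + R(-2, 5))*W = (-1*(-5) + (1 - 2 + 5))*(3/7) = (5 + 4)*(3/7) = 9*(3/7) = 27/7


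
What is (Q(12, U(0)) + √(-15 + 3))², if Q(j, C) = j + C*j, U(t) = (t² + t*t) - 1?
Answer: -12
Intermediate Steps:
U(t) = -1 + 2*t² (U(t) = (t² + t²) - 1 = 2*t² - 1 = -1 + 2*t²)
(Q(12, U(0)) + √(-15 + 3))² = (12*(1 + (-1 + 2*0²)) + √(-15 + 3))² = (12*(1 + (-1 + 2*0)) + √(-12))² = (12*(1 + (-1 + 0)) + 2*I*√3)² = (12*(1 - 1) + 2*I*√3)² = (12*0 + 2*I*√3)² = (0 + 2*I*√3)² = (2*I*√3)² = -12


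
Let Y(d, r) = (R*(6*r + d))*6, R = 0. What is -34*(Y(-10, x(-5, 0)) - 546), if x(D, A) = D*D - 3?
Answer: 18564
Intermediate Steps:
x(D, A) = -3 + D² (x(D, A) = D² - 3 = -3 + D²)
Y(d, r) = 0 (Y(d, r) = (0*(6*r + d))*6 = (0*(d + 6*r))*6 = 0*6 = 0)
-34*(Y(-10, x(-5, 0)) - 546) = -34*(0 - 546) = -34*(-546) = 18564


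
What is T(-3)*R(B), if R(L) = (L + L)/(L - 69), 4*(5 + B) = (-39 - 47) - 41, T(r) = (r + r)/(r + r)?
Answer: 98/141 ≈ 0.69504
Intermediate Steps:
T(r) = 1 (T(r) = (2*r)/((2*r)) = (2*r)*(1/(2*r)) = 1)
B = -147/4 (B = -5 + ((-39 - 47) - 41)/4 = -5 + (-86 - 41)/4 = -5 + (¼)*(-127) = -5 - 127/4 = -147/4 ≈ -36.750)
R(L) = 2*L/(-69 + L) (R(L) = (2*L)/(-69 + L) = 2*L/(-69 + L))
T(-3)*R(B) = 1*(2*(-147/4)/(-69 - 147/4)) = 1*(2*(-147/4)/(-423/4)) = 1*(2*(-147/4)*(-4/423)) = 1*(98/141) = 98/141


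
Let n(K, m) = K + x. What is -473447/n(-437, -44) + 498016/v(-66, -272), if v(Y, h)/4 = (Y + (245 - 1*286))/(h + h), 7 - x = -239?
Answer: 12987122445/20437 ≈ 6.3547e+5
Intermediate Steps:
x = 246 (x = 7 - 1*(-239) = 7 + 239 = 246)
v(Y, h) = 2*(-41 + Y)/h (v(Y, h) = 4*((Y + (245 - 1*286))/(h + h)) = 4*((Y + (245 - 286))/((2*h))) = 4*((Y - 41)*(1/(2*h))) = 4*((-41 + Y)*(1/(2*h))) = 4*((-41 + Y)/(2*h)) = 2*(-41 + Y)/h)
n(K, m) = 246 + K (n(K, m) = K + 246 = 246 + K)
-473447/n(-437, -44) + 498016/v(-66, -272) = -473447/(246 - 437) + 498016/((2*(-41 - 66)/(-272))) = -473447/(-191) + 498016/((2*(-1/272)*(-107))) = -473447*(-1/191) + 498016/(107/136) = 473447/191 + 498016*(136/107) = 473447/191 + 67730176/107 = 12987122445/20437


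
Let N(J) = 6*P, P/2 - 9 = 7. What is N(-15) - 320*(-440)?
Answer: 140992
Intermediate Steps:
P = 32 (P = 18 + 2*7 = 18 + 14 = 32)
N(J) = 192 (N(J) = 6*32 = 192)
N(-15) - 320*(-440) = 192 - 320*(-440) = 192 + 140800 = 140992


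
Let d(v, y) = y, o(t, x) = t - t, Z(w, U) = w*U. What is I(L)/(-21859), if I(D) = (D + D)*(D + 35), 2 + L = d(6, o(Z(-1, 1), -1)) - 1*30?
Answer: 192/21859 ≈ 0.0087836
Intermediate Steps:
Z(w, U) = U*w
o(t, x) = 0
L = -32 (L = -2 + (0 - 1*30) = -2 + (0 - 30) = -2 - 30 = -32)
I(D) = 2*D*(35 + D) (I(D) = (2*D)*(35 + D) = 2*D*(35 + D))
I(L)/(-21859) = (2*(-32)*(35 - 32))/(-21859) = (2*(-32)*3)*(-1/21859) = -192*(-1/21859) = 192/21859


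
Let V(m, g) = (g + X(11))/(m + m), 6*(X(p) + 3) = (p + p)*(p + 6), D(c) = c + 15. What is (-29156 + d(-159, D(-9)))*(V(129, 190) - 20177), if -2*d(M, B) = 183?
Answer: 456736271875/774 ≈ 5.9010e+8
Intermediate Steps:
D(c) = 15 + c
X(p) = -3 + p*(6 + p)/3 (X(p) = -3 + ((p + p)*(p + 6))/6 = -3 + ((2*p)*(6 + p))/6 = -3 + (2*p*(6 + p))/6 = -3 + p*(6 + p)/3)
V(m, g) = (178/3 + g)/(2*m) (V(m, g) = (g + (-3 + 2*11 + (⅓)*11²))/(m + m) = (g + (-3 + 22 + (⅓)*121))/((2*m)) = (g + (-3 + 22 + 121/3))*(1/(2*m)) = (g + 178/3)*(1/(2*m)) = (178/3 + g)*(1/(2*m)) = (178/3 + g)/(2*m))
d(M, B) = -183/2 (d(M, B) = -½*183 = -183/2)
(-29156 + d(-159, D(-9)))*(V(129, 190) - 20177) = (-29156 - 183/2)*((⅙)*(178 + 3*190)/129 - 20177) = -58495*((⅙)*(1/129)*(178 + 570) - 20177)/2 = -58495*((⅙)*(1/129)*748 - 20177)/2 = -58495*(374/387 - 20177)/2 = -58495/2*(-7808125/387) = 456736271875/774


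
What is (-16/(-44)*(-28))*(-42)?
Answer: 4704/11 ≈ 427.64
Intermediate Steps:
(-16/(-44)*(-28))*(-42) = (-16*(-1/44)*(-28))*(-42) = ((4/11)*(-28))*(-42) = -112/11*(-42) = 4704/11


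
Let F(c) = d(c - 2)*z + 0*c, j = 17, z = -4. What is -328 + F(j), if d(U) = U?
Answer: -388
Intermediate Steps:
F(c) = 8 - 4*c (F(c) = (c - 2)*(-4) + 0*c = (-2 + c)*(-4) + 0 = (8 - 4*c) + 0 = 8 - 4*c)
-328 + F(j) = -328 + (8 - 4*17) = -328 + (8 - 68) = -328 - 60 = -388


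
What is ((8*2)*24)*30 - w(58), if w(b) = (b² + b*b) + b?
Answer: 4734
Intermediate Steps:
w(b) = b + 2*b² (w(b) = (b² + b²) + b = 2*b² + b = b + 2*b²)
((8*2)*24)*30 - w(58) = ((8*2)*24)*30 - 58*(1 + 2*58) = (16*24)*30 - 58*(1 + 116) = 384*30 - 58*117 = 11520 - 1*6786 = 11520 - 6786 = 4734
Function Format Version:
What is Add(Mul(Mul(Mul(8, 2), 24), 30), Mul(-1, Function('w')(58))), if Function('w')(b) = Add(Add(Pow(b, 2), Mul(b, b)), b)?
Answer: 4734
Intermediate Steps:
Function('w')(b) = Add(b, Mul(2, Pow(b, 2))) (Function('w')(b) = Add(Add(Pow(b, 2), Pow(b, 2)), b) = Add(Mul(2, Pow(b, 2)), b) = Add(b, Mul(2, Pow(b, 2))))
Add(Mul(Mul(Mul(8, 2), 24), 30), Mul(-1, Function('w')(58))) = Add(Mul(Mul(Mul(8, 2), 24), 30), Mul(-1, Mul(58, Add(1, Mul(2, 58))))) = Add(Mul(Mul(16, 24), 30), Mul(-1, Mul(58, Add(1, 116)))) = Add(Mul(384, 30), Mul(-1, Mul(58, 117))) = Add(11520, Mul(-1, 6786)) = Add(11520, -6786) = 4734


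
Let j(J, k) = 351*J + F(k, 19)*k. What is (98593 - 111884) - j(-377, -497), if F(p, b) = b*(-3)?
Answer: 90707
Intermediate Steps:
F(p, b) = -3*b
j(J, k) = -57*k + 351*J (j(J, k) = 351*J + (-3*19)*k = 351*J - 57*k = -57*k + 351*J)
(98593 - 111884) - j(-377, -497) = (98593 - 111884) - (-57*(-497) + 351*(-377)) = -13291 - (28329 - 132327) = -13291 - 1*(-103998) = -13291 + 103998 = 90707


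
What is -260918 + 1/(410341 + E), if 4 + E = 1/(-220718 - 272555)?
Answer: -52811933073140727/202408163000 ≈ -2.6092e+5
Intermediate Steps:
E = -1973093/493273 (E = -4 + 1/(-220718 - 272555) = -4 + 1/(-493273) = -4 - 1/493273 = -1973093/493273 ≈ -4.0000)
-260918 + 1/(410341 + E) = -260918 + 1/(410341 - 1973093/493273) = -260918 + 1/(202408163000/493273) = -260918 + 493273/202408163000 = -52811933073140727/202408163000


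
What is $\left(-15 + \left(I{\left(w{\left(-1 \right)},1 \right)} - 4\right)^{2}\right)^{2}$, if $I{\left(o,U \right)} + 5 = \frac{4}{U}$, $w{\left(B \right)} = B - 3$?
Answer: $100$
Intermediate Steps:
$w{\left(B \right)} = -3 + B$ ($w{\left(B \right)} = B - 3 = -3 + B$)
$I{\left(o,U \right)} = -5 + \frac{4}{U}$
$\left(-15 + \left(I{\left(w{\left(-1 \right)},1 \right)} - 4\right)^{2}\right)^{2} = \left(-15 + \left(\left(-5 + \frac{4}{1}\right) - 4\right)^{2}\right)^{2} = \left(-15 + \left(\left(-5 + 4 \cdot 1\right) - 4\right)^{2}\right)^{2} = \left(-15 + \left(\left(-5 + 4\right) - 4\right)^{2}\right)^{2} = \left(-15 + \left(-1 - 4\right)^{2}\right)^{2} = \left(-15 + \left(-5\right)^{2}\right)^{2} = \left(-15 + 25\right)^{2} = 10^{2} = 100$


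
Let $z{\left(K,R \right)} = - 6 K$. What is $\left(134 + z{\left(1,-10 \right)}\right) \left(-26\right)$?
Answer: $-3328$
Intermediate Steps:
$\left(134 + z{\left(1,-10 \right)}\right) \left(-26\right) = \left(134 - 6\right) \left(-26\right) = 128 \left(-26\right) = -3328$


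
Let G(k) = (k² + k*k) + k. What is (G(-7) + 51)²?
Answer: 20164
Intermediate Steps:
G(k) = k + 2*k² (G(k) = (k² + k²) + k = 2*k² + k = k + 2*k²)
(G(-7) + 51)² = (-7*(1 + 2*(-7)) + 51)² = (-7*(1 - 14) + 51)² = (-7*(-13) + 51)² = (91 + 51)² = 142² = 20164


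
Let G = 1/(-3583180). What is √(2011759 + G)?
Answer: √6457333432406832105/1791590 ≈ 1418.4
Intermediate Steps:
G = -1/3583180 ≈ -2.7908e-7
√(2011759 + G) = √(2011759 - 1/3583180) = √(7208494613619/3583180) = √6457333432406832105/1791590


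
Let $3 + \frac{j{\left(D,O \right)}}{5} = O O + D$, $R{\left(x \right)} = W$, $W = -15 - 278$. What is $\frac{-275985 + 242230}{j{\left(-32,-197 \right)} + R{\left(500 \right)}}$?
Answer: $- \frac{33755}{193577} \approx -0.17438$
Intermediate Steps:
$W = -293$ ($W = -15 - 278 = -293$)
$R{\left(x \right)} = -293$
$j{\left(D,O \right)} = -15 + 5 D + 5 O^{2}$ ($j{\left(D,O \right)} = -15 + 5 \left(O O + D\right) = -15 + 5 \left(O^{2} + D\right) = -15 + 5 \left(D + O^{2}\right) = -15 + \left(5 D + 5 O^{2}\right) = -15 + 5 D + 5 O^{2}$)
$\frac{-275985 + 242230}{j{\left(-32,-197 \right)} + R{\left(500 \right)}} = \frac{-275985 + 242230}{\left(-15 + 5 \left(-32\right) + 5 \left(-197\right)^{2}\right) - 293} = - \frac{33755}{\left(-15 - 160 + 5 \cdot 38809\right) - 293} = - \frac{33755}{\left(-15 - 160 + 194045\right) - 293} = - \frac{33755}{193870 - 293} = - \frac{33755}{193577}$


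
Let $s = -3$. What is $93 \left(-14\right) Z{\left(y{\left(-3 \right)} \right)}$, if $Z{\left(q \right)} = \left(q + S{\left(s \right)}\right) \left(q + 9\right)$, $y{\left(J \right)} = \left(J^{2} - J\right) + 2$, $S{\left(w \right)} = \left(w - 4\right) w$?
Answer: $-1048110$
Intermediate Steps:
$S{\left(w \right)} = w \left(-4 + w\right)$ ($S{\left(w \right)} = \left(-4 + w\right) w = w \left(-4 + w\right)$)
$y{\left(J \right)} = 2 + J^{2} - J$
$Z{\left(q \right)} = \left(9 + q\right) \left(21 + q\right)$ ($Z{\left(q \right)} = \left(q - 3 \left(-4 - 3\right)\right) \left(q + 9\right) = \left(q - -21\right) \left(9 + q\right) = \left(q + 21\right) \left(9 + q\right) = \left(21 + q\right) \left(9 + q\right) = \left(9 + q\right) \left(21 + q\right)$)
$93 \left(-14\right) Z{\left(y{\left(-3 \right)} \right)} = 93 \left(-14\right) \left(189 + \left(2 + \left(-3\right)^{2} - -3\right)^{2} + 30 \left(2 + \left(-3\right)^{2} - -3\right)\right) = - 1302 \left(189 + \left(2 + 9 + 3\right)^{2} + 30 \left(2 + 9 + 3\right)\right) = - 1302 \left(189 + 14^{2} + 30 \cdot 14\right) = - 1302 \left(189 + 196 + 420\right) = \left(-1302\right) 805 = -1048110$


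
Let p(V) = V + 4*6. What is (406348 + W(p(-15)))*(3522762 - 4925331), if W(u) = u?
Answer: -569943731133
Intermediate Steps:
p(V) = 24 + V (p(V) = V + 24 = 24 + V)
(406348 + W(p(-15)))*(3522762 - 4925331) = (406348 + (24 - 15))*(3522762 - 4925331) = (406348 + 9)*(-1402569) = 406357*(-1402569) = -569943731133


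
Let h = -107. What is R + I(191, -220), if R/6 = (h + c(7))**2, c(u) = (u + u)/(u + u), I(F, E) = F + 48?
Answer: 67655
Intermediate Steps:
I(F, E) = 48 + F
c(u) = 1 (c(u) = (2*u)/((2*u)) = (2*u)*(1/(2*u)) = 1)
R = 67416 (R = 6*(-107 + 1)**2 = 6*(-106)**2 = 6*11236 = 67416)
R + I(191, -220) = 67416 + (48 + 191) = 67416 + 239 = 67655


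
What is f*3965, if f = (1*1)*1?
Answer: 3965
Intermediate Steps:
f = 1 (f = 1*1 = 1)
f*3965 = 1*3965 = 3965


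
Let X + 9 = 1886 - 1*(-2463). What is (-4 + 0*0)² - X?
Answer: -4324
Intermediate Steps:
X = 4340 (X = -9 + (1886 - 1*(-2463)) = -9 + (1886 + 2463) = -9 + 4349 = 4340)
(-4 + 0*0)² - X = (-4 + 0*0)² - 1*4340 = (-4 + 0)² - 4340 = (-4)² - 4340 = 16 - 4340 = -4324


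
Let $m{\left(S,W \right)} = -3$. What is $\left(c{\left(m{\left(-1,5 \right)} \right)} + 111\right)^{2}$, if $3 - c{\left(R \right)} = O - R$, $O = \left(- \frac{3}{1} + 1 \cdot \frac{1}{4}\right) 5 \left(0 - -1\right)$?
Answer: $\frac{249001}{16} \approx 15563.0$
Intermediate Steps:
$O = - \frac{55}{4}$ ($O = \left(\left(-3\right) 1 + 1 \cdot \frac{1}{4}\right) 5 \left(0 + 1\right) = \left(-3 + \frac{1}{4}\right) 5 \cdot 1 = \left(- \frac{11}{4}\right) 5 \cdot 1 = \left(- \frac{55}{4}\right) 1 = - \frac{55}{4} \approx -13.75$)
$c{\left(R \right)} = \frac{67}{4} + R$ ($c{\left(R \right)} = 3 - \left(- \frac{55}{4} - R\right) = 3 + \left(\frac{55}{4} + R\right) = \frac{67}{4} + R$)
$\left(c{\left(m{\left(-1,5 \right)} \right)} + 111\right)^{2} = \left(\left(\frac{67}{4} - 3\right) + 111\right)^{2} = \left(\frac{55}{4} + 111\right)^{2} = \left(\frac{499}{4}\right)^{2} = \frac{249001}{16}$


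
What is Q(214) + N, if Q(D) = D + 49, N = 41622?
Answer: 41885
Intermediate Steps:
Q(D) = 49 + D
Q(214) + N = (49 + 214) + 41622 = 263 + 41622 = 41885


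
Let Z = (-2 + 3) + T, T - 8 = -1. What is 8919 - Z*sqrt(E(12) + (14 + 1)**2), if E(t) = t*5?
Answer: 8919 - 8*sqrt(285) ≈ 8783.9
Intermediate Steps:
T = 7 (T = 8 - 1 = 7)
Z = 8 (Z = (-2 + 3) + 7 = 1 + 7 = 8)
E(t) = 5*t
8919 - Z*sqrt(E(12) + (14 + 1)**2) = 8919 - 8*sqrt(5*12 + (14 + 1)**2) = 8919 - 8*sqrt(60 + 15**2) = 8919 - 8*sqrt(60 + 225) = 8919 - 8*sqrt(285)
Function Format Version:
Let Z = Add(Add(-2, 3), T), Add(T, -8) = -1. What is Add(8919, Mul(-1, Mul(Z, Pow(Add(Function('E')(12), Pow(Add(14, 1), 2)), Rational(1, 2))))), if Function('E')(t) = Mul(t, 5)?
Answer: Add(8919, Mul(-8, Pow(285, Rational(1, 2)))) ≈ 8783.9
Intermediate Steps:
T = 7 (T = Add(8, -1) = 7)
Z = 8 (Z = Add(Add(-2, 3), 7) = Add(1, 7) = 8)
Function('E')(t) = Mul(5, t)
Add(8919, Mul(-1, Mul(Z, Pow(Add(Function('E')(12), Pow(Add(14, 1), 2)), Rational(1, 2))))) = Add(8919, Mul(-1, Mul(8, Pow(Add(Mul(5, 12), Pow(Add(14, 1), 2)), Rational(1, 2))))) = Add(8919, Mul(-1, Mul(8, Pow(Add(60, Pow(15, 2)), Rational(1, 2))))) = Add(8919, Mul(-1, Mul(8, Pow(Add(60, 225), Rational(1, 2))))) = Add(8919, Mul(-1, Mul(8, Pow(285, Rational(1, 2))))) = Add(8919, Mul(-8, Pow(285, Rational(1, 2))))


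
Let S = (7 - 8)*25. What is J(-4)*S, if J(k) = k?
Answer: 100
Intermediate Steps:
S = -25 (S = -1*25 = -25)
J(-4)*S = -4*(-25) = 100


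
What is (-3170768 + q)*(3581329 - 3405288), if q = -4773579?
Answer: -1398530790227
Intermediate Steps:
(-3170768 + q)*(3581329 - 3405288) = (-3170768 - 4773579)*(3581329 - 3405288) = -7944347*176041 = -1398530790227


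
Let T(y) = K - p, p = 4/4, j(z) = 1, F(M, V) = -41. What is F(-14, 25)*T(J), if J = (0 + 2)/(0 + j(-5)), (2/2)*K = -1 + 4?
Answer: -82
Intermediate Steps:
p = 1 (p = 4*(¼) = 1)
K = 3 (K = -1 + 4 = 3)
J = 2 (J = (0 + 2)/(0 + 1) = 2/1 = 2*1 = 2)
T(y) = 2 (T(y) = 3 - 1*1 = 3 - 1 = 2)
F(-14, 25)*T(J) = -41*2 = -82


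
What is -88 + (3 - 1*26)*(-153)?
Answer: 3431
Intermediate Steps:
-88 + (3 - 1*26)*(-153) = -88 + (3 - 26)*(-153) = -88 - 23*(-153) = -88 + 3519 = 3431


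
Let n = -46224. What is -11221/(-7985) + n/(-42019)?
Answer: 840593839/335521715 ≈ 2.5053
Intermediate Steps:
-11221/(-7985) + n/(-42019) = -11221/(-7985) - 46224/(-42019) = -11221*(-1/7985) - 46224*(-1/42019) = 11221/7985 + 46224/42019 = 840593839/335521715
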